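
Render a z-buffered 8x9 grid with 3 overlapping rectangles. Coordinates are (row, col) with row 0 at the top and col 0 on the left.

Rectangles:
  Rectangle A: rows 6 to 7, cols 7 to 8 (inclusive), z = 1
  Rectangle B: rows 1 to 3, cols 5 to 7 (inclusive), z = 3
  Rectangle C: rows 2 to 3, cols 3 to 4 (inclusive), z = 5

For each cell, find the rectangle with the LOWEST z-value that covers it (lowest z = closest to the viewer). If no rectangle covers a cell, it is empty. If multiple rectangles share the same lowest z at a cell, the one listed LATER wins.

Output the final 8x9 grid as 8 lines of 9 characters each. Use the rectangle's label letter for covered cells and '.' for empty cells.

.........
.....BBB.
...CCBBB.
...CCBBB.
.........
.........
.......AA
.......AA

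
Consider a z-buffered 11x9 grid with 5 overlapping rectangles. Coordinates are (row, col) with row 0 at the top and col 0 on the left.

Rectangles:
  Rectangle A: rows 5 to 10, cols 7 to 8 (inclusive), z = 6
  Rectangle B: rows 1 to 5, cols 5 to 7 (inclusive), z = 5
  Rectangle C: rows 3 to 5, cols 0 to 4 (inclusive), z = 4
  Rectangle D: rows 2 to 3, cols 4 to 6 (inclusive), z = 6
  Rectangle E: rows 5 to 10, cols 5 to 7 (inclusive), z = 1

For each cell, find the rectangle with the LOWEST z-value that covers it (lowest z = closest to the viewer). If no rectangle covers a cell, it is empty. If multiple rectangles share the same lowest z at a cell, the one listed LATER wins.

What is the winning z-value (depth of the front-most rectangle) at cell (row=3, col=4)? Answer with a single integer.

Check cell (3,4):
  A: rows 5-10 cols 7-8 -> outside (row miss)
  B: rows 1-5 cols 5-7 -> outside (col miss)
  C: rows 3-5 cols 0-4 z=4 -> covers; best now C (z=4)
  D: rows 2-3 cols 4-6 z=6 -> covers; best now C (z=4)
  E: rows 5-10 cols 5-7 -> outside (row miss)
Winner: C at z=4

Answer: 4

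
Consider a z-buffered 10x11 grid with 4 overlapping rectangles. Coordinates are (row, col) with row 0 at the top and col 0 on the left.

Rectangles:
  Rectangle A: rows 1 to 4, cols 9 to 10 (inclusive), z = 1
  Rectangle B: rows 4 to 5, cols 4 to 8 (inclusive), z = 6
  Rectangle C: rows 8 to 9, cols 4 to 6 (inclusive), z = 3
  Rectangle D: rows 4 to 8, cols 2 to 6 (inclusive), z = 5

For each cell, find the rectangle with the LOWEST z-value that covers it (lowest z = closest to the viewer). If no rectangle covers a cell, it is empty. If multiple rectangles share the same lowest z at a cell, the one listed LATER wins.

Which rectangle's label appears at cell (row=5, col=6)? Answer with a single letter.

Check cell (5,6):
  A: rows 1-4 cols 9-10 -> outside (row miss)
  B: rows 4-5 cols 4-8 z=6 -> covers; best now B (z=6)
  C: rows 8-9 cols 4-6 -> outside (row miss)
  D: rows 4-8 cols 2-6 z=5 -> covers; best now D (z=5)
Winner: D at z=5

Answer: D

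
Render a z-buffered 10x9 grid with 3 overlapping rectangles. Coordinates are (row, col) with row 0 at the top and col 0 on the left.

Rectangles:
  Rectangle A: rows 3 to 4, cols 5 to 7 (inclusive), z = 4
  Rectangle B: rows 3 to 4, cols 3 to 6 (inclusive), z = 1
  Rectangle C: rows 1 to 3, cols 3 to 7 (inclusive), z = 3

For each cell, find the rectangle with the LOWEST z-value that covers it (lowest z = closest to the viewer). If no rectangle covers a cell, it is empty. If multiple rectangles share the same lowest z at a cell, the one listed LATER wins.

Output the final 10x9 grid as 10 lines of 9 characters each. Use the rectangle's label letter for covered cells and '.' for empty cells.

.........
...CCCCC.
...CCCCC.
...BBBBC.
...BBBBA.
.........
.........
.........
.........
.........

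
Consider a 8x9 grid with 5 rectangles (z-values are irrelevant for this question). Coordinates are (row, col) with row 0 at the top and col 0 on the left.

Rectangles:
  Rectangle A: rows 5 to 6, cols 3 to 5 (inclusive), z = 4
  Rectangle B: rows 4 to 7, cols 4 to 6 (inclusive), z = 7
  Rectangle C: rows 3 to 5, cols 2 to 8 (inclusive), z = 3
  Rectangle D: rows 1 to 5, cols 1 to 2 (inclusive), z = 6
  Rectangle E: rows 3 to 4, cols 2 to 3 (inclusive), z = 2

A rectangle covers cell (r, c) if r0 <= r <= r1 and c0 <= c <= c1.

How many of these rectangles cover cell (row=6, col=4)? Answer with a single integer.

Check cell (6,4):
  A: rows 5-6 cols 3-5 -> covers
  B: rows 4-7 cols 4-6 -> covers
  C: rows 3-5 cols 2-8 -> outside (row miss)
  D: rows 1-5 cols 1-2 -> outside (row miss)
  E: rows 3-4 cols 2-3 -> outside (row miss)
Count covering = 2

Answer: 2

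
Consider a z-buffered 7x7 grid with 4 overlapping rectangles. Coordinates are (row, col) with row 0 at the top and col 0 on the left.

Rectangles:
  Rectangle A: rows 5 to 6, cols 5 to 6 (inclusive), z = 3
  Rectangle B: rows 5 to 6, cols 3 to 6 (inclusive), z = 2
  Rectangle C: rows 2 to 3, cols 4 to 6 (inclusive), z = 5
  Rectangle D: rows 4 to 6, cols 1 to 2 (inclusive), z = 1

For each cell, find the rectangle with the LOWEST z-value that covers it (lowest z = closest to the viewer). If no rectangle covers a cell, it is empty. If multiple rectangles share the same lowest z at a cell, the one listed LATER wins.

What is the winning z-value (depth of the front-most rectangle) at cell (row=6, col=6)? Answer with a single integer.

Check cell (6,6):
  A: rows 5-6 cols 5-6 z=3 -> covers; best now A (z=3)
  B: rows 5-6 cols 3-6 z=2 -> covers; best now B (z=2)
  C: rows 2-3 cols 4-6 -> outside (row miss)
  D: rows 4-6 cols 1-2 -> outside (col miss)
Winner: B at z=2

Answer: 2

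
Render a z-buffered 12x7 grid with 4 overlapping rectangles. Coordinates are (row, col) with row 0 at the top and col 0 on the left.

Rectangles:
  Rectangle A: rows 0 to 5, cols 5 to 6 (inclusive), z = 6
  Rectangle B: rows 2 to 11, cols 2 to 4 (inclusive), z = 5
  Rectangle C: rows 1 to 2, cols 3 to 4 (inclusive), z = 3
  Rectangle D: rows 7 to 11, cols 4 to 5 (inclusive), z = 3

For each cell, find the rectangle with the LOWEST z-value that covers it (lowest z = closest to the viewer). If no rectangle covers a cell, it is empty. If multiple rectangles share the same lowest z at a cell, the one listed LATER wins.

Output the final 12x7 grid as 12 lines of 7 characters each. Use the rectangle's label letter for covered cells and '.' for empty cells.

.....AA
...CCAA
..BCCAA
..BBBAA
..BBBAA
..BBBAA
..BBB..
..BBDD.
..BBDD.
..BBDD.
..BBDD.
..BBDD.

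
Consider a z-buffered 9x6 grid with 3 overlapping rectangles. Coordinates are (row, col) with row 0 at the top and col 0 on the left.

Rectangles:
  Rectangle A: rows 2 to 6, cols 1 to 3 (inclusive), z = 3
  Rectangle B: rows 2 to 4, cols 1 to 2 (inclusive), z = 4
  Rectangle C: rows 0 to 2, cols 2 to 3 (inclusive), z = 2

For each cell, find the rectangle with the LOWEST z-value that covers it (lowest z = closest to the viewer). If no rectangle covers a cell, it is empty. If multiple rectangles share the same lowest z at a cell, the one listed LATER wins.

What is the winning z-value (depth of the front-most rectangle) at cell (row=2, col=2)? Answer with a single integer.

Answer: 2

Derivation:
Check cell (2,2):
  A: rows 2-6 cols 1-3 z=3 -> covers; best now A (z=3)
  B: rows 2-4 cols 1-2 z=4 -> covers; best now A (z=3)
  C: rows 0-2 cols 2-3 z=2 -> covers; best now C (z=2)
Winner: C at z=2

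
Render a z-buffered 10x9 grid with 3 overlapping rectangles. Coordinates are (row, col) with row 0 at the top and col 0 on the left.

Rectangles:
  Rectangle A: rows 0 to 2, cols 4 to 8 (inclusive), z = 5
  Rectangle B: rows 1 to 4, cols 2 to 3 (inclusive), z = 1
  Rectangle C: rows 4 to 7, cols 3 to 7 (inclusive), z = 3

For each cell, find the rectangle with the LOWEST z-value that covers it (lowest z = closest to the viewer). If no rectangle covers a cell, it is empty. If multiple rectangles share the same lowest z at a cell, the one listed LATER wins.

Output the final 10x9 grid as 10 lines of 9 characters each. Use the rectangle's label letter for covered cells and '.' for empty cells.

....AAAAA
..BBAAAAA
..BBAAAAA
..BB.....
..BBCCCC.
...CCCCC.
...CCCCC.
...CCCCC.
.........
.........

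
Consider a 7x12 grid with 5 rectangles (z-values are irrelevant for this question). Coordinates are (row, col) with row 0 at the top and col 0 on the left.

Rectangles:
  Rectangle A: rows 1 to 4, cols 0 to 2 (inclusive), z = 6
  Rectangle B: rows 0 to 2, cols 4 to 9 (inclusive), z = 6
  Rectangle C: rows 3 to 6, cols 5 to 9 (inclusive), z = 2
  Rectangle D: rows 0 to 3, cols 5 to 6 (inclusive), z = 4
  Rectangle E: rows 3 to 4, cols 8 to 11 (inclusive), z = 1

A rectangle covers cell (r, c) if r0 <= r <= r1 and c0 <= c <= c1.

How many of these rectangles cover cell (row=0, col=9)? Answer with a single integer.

Answer: 1

Derivation:
Check cell (0,9):
  A: rows 1-4 cols 0-2 -> outside (row miss)
  B: rows 0-2 cols 4-9 -> covers
  C: rows 3-6 cols 5-9 -> outside (row miss)
  D: rows 0-3 cols 5-6 -> outside (col miss)
  E: rows 3-4 cols 8-11 -> outside (row miss)
Count covering = 1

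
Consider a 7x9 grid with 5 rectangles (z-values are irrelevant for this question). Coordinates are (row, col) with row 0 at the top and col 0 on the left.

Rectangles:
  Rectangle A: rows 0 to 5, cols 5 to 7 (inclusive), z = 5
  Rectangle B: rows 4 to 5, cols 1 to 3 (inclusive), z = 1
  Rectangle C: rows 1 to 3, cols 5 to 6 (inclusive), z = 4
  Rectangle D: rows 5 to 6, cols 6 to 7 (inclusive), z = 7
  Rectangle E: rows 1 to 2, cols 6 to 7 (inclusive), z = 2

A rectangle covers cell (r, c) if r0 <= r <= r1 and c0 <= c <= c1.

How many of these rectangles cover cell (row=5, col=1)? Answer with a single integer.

Check cell (5,1):
  A: rows 0-5 cols 5-7 -> outside (col miss)
  B: rows 4-5 cols 1-3 -> covers
  C: rows 1-3 cols 5-6 -> outside (row miss)
  D: rows 5-6 cols 6-7 -> outside (col miss)
  E: rows 1-2 cols 6-7 -> outside (row miss)
Count covering = 1

Answer: 1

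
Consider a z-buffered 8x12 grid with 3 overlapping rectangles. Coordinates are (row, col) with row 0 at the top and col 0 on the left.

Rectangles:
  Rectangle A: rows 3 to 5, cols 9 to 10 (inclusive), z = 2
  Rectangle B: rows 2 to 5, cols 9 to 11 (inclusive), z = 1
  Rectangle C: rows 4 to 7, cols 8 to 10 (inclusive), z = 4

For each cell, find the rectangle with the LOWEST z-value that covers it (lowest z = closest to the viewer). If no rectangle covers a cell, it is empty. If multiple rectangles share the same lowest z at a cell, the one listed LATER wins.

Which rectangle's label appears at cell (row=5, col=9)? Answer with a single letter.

Answer: B

Derivation:
Check cell (5,9):
  A: rows 3-5 cols 9-10 z=2 -> covers; best now A (z=2)
  B: rows 2-5 cols 9-11 z=1 -> covers; best now B (z=1)
  C: rows 4-7 cols 8-10 z=4 -> covers; best now B (z=1)
Winner: B at z=1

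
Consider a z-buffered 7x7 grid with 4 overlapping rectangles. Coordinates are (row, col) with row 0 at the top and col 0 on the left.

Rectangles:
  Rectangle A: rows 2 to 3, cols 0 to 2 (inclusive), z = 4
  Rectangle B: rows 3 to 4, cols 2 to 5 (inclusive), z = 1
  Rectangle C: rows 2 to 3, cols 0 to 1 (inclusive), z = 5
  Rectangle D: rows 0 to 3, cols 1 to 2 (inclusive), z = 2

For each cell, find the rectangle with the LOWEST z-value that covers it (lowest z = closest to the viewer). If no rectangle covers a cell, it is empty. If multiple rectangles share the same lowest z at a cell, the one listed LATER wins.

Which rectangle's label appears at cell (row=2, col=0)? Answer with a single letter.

Answer: A

Derivation:
Check cell (2,0):
  A: rows 2-3 cols 0-2 z=4 -> covers; best now A (z=4)
  B: rows 3-4 cols 2-5 -> outside (row miss)
  C: rows 2-3 cols 0-1 z=5 -> covers; best now A (z=4)
  D: rows 0-3 cols 1-2 -> outside (col miss)
Winner: A at z=4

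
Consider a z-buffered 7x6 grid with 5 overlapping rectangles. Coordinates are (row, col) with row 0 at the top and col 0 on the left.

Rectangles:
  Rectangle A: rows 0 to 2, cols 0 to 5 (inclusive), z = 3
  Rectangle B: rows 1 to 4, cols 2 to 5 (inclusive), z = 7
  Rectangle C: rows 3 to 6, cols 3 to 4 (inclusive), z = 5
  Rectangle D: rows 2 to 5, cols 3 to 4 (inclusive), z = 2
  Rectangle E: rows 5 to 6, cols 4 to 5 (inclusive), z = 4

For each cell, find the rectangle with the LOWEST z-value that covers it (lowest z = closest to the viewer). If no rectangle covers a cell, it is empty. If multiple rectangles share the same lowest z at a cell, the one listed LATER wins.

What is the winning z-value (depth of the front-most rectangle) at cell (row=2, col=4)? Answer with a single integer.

Answer: 2

Derivation:
Check cell (2,4):
  A: rows 0-2 cols 0-5 z=3 -> covers; best now A (z=3)
  B: rows 1-4 cols 2-5 z=7 -> covers; best now A (z=3)
  C: rows 3-6 cols 3-4 -> outside (row miss)
  D: rows 2-5 cols 3-4 z=2 -> covers; best now D (z=2)
  E: rows 5-6 cols 4-5 -> outside (row miss)
Winner: D at z=2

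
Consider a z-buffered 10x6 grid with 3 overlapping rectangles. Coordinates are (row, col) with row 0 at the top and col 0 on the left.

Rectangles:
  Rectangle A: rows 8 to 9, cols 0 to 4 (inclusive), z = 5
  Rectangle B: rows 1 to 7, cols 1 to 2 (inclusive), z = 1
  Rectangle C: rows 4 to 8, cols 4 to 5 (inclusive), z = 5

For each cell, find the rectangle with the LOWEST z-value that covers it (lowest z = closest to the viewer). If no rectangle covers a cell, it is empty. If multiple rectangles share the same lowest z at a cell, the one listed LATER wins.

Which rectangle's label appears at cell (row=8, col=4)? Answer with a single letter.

Answer: C

Derivation:
Check cell (8,4):
  A: rows 8-9 cols 0-4 z=5 -> covers; best now A (z=5)
  B: rows 1-7 cols 1-2 -> outside (row miss)
  C: rows 4-8 cols 4-5 z=5 -> covers; best now C (z=5)
Winner: C at z=5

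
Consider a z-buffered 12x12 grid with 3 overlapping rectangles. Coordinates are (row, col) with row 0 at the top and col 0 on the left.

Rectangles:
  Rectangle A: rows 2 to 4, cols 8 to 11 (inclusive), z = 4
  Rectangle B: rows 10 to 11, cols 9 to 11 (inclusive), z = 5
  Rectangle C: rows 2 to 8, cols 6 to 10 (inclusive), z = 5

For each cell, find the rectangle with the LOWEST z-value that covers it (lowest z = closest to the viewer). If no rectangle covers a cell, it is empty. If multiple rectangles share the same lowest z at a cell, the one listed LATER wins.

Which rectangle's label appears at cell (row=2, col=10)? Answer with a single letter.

Answer: A

Derivation:
Check cell (2,10):
  A: rows 2-4 cols 8-11 z=4 -> covers; best now A (z=4)
  B: rows 10-11 cols 9-11 -> outside (row miss)
  C: rows 2-8 cols 6-10 z=5 -> covers; best now A (z=4)
Winner: A at z=4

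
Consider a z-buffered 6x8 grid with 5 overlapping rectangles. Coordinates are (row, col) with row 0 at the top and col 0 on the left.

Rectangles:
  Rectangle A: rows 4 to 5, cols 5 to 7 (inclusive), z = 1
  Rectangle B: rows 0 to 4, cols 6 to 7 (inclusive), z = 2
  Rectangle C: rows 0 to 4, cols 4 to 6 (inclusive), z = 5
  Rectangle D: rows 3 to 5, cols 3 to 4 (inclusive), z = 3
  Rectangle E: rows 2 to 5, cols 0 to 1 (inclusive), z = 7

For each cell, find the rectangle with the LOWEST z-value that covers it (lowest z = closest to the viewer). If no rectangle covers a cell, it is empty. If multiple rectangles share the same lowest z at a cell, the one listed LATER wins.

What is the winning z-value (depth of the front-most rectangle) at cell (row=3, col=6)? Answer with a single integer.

Check cell (3,6):
  A: rows 4-5 cols 5-7 -> outside (row miss)
  B: rows 0-4 cols 6-7 z=2 -> covers; best now B (z=2)
  C: rows 0-4 cols 4-6 z=5 -> covers; best now B (z=2)
  D: rows 3-5 cols 3-4 -> outside (col miss)
  E: rows 2-5 cols 0-1 -> outside (col miss)
Winner: B at z=2

Answer: 2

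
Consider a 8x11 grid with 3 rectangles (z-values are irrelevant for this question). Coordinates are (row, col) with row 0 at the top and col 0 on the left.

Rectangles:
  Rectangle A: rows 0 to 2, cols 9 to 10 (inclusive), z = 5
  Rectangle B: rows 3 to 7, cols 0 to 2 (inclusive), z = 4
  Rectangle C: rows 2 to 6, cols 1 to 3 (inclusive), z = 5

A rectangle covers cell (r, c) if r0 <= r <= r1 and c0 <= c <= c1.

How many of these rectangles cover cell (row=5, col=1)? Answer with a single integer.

Check cell (5,1):
  A: rows 0-2 cols 9-10 -> outside (row miss)
  B: rows 3-7 cols 0-2 -> covers
  C: rows 2-6 cols 1-3 -> covers
Count covering = 2

Answer: 2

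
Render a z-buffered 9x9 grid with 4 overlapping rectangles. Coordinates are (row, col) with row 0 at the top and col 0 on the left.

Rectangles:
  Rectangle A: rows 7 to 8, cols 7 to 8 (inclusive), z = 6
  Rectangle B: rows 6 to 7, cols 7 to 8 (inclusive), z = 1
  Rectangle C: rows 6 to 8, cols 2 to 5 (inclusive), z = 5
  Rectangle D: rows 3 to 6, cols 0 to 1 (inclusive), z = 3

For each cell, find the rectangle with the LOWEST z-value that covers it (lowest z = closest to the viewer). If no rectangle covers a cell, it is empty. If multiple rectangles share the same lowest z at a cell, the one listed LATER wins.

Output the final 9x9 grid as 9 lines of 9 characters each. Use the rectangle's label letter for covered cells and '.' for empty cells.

.........
.........
.........
DD.......
DD.......
DD.......
DDCCCC.BB
..CCCC.BB
..CCCC.AA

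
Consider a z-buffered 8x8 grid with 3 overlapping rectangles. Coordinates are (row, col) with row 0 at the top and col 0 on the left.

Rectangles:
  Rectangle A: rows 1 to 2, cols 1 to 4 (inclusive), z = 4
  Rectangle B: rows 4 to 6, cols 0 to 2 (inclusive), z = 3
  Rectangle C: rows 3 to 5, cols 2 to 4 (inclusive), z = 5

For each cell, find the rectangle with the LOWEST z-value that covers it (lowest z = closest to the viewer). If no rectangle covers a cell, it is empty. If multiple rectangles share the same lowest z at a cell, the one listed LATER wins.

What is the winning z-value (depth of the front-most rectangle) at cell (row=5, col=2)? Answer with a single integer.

Check cell (5,2):
  A: rows 1-2 cols 1-4 -> outside (row miss)
  B: rows 4-6 cols 0-2 z=3 -> covers; best now B (z=3)
  C: rows 3-5 cols 2-4 z=5 -> covers; best now B (z=3)
Winner: B at z=3

Answer: 3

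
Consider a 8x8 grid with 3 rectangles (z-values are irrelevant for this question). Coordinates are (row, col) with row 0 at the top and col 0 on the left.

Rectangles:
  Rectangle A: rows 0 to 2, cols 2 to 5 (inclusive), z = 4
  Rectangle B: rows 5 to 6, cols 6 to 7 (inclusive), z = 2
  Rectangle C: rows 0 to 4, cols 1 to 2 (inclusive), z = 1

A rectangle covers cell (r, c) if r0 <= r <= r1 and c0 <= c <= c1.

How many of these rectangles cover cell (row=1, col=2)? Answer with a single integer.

Check cell (1,2):
  A: rows 0-2 cols 2-5 -> covers
  B: rows 5-6 cols 6-7 -> outside (row miss)
  C: rows 0-4 cols 1-2 -> covers
Count covering = 2

Answer: 2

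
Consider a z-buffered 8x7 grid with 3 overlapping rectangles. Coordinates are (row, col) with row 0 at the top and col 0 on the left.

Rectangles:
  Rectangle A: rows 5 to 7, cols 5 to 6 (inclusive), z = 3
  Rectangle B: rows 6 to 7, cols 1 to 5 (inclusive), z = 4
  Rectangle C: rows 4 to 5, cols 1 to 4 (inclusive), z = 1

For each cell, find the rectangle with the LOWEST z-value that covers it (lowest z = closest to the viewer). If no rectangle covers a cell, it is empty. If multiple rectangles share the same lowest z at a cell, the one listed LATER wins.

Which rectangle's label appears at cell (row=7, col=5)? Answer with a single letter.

Answer: A

Derivation:
Check cell (7,5):
  A: rows 5-7 cols 5-6 z=3 -> covers; best now A (z=3)
  B: rows 6-7 cols 1-5 z=4 -> covers; best now A (z=3)
  C: rows 4-5 cols 1-4 -> outside (row miss)
Winner: A at z=3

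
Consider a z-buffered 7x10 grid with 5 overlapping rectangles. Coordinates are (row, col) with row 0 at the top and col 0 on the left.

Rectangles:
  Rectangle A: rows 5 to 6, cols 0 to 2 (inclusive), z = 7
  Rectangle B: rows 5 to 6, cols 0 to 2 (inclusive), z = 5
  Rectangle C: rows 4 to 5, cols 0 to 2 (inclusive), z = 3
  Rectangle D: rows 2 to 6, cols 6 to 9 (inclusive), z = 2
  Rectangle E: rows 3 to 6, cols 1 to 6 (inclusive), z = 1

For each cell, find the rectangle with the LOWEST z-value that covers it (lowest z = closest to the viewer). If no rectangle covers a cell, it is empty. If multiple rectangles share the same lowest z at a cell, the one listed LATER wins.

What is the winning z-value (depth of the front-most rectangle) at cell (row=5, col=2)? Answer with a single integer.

Check cell (5,2):
  A: rows 5-6 cols 0-2 z=7 -> covers; best now A (z=7)
  B: rows 5-6 cols 0-2 z=5 -> covers; best now B (z=5)
  C: rows 4-5 cols 0-2 z=3 -> covers; best now C (z=3)
  D: rows 2-6 cols 6-9 -> outside (col miss)
  E: rows 3-6 cols 1-6 z=1 -> covers; best now E (z=1)
Winner: E at z=1

Answer: 1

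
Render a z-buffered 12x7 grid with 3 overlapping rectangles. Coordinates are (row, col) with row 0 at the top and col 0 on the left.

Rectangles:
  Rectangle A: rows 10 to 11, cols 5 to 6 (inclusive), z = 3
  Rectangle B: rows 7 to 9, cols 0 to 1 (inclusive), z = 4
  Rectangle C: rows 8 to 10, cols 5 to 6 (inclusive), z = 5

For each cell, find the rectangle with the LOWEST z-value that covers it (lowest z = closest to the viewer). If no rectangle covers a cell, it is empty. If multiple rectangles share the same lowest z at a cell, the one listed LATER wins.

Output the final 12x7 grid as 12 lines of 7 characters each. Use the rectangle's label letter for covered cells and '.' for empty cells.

.......
.......
.......
.......
.......
.......
.......
BB.....
BB...CC
BB...CC
.....AA
.....AA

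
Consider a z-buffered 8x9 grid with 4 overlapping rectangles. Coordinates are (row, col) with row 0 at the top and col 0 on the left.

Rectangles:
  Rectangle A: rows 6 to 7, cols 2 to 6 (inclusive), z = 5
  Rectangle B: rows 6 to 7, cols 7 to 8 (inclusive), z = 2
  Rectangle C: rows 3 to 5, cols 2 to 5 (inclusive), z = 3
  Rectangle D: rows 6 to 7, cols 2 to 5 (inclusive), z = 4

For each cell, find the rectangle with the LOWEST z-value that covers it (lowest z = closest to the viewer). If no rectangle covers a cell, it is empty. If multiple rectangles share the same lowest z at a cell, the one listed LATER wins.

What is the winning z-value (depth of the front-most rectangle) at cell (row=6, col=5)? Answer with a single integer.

Answer: 4

Derivation:
Check cell (6,5):
  A: rows 6-7 cols 2-6 z=5 -> covers; best now A (z=5)
  B: rows 6-7 cols 7-8 -> outside (col miss)
  C: rows 3-5 cols 2-5 -> outside (row miss)
  D: rows 6-7 cols 2-5 z=4 -> covers; best now D (z=4)
Winner: D at z=4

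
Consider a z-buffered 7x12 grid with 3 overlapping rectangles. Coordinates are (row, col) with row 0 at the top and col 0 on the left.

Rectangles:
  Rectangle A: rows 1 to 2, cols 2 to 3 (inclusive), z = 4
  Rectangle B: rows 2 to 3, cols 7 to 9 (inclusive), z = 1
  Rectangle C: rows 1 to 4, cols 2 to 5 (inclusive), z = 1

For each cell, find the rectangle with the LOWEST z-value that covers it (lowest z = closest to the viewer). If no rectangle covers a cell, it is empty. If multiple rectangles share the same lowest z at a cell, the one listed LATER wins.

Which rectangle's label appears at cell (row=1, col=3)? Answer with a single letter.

Check cell (1,3):
  A: rows 1-2 cols 2-3 z=4 -> covers; best now A (z=4)
  B: rows 2-3 cols 7-9 -> outside (row miss)
  C: rows 1-4 cols 2-5 z=1 -> covers; best now C (z=1)
Winner: C at z=1

Answer: C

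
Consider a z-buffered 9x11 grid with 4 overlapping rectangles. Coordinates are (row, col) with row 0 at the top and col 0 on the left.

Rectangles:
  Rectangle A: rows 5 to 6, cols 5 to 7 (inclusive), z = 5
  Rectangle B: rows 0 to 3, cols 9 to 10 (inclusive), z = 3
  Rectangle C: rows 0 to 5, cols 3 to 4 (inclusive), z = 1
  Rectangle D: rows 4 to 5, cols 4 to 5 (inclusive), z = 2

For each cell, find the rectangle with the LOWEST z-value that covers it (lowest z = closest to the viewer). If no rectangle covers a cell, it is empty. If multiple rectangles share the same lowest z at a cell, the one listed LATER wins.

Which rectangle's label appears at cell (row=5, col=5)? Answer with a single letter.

Check cell (5,5):
  A: rows 5-6 cols 5-7 z=5 -> covers; best now A (z=5)
  B: rows 0-3 cols 9-10 -> outside (row miss)
  C: rows 0-5 cols 3-4 -> outside (col miss)
  D: rows 4-5 cols 4-5 z=2 -> covers; best now D (z=2)
Winner: D at z=2

Answer: D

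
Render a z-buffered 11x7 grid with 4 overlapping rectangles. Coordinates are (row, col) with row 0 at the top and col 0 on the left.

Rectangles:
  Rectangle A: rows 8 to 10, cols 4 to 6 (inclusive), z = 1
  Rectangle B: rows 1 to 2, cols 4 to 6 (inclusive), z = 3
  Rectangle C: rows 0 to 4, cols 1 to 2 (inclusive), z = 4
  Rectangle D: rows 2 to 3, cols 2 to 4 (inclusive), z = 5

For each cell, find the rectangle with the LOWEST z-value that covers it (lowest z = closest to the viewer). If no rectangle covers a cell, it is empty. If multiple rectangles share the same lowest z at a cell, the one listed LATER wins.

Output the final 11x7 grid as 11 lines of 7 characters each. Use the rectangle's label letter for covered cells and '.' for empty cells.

.CC....
.CC.BBB
.CCDBBB
.CCDD..
.CC....
.......
.......
.......
....AAA
....AAA
....AAA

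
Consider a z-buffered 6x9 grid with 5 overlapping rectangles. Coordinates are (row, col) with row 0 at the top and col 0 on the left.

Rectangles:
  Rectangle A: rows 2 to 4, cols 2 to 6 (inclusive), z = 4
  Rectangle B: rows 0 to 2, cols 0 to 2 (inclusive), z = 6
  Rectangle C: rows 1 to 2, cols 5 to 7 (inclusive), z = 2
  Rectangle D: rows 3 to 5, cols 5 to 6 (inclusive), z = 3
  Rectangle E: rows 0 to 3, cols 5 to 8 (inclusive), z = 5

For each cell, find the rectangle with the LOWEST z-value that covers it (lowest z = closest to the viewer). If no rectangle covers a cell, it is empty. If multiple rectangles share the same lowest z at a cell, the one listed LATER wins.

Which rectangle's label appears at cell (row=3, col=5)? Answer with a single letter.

Check cell (3,5):
  A: rows 2-4 cols 2-6 z=4 -> covers; best now A (z=4)
  B: rows 0-2 cols 0-2 -> outside (row miss)
  C: rows 1-2 cols 5-7 -> outside (row miss)
  D: rows 3-5 cols 5-6 z=3 -> covers; best now D (z=3)
  E: rows 0-3 cols 5-8 z=5 -> covers; best now D (z=3)
Winner: D at z=3

Answer: D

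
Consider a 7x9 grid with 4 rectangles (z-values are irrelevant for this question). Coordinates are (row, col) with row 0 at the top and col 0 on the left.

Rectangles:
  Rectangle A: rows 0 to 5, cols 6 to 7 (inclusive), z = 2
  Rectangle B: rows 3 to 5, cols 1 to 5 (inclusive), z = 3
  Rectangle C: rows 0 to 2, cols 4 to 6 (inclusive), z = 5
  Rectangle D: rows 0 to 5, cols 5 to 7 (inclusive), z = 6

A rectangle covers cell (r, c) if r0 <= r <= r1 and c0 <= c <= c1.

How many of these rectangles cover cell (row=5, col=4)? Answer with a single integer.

Answer: 1

Derivation:
Check cell (5,4):
  A: rows 0-5 cols 6-7 -> outside (col miss)
  B: rows 3-5 cols 1-5 -> covers
  C: rows 0-2 cols 4-6 -> outside (row miss)
  D: rows 0-5 cols 5-7 -> outside (col miss)
Count covering = 1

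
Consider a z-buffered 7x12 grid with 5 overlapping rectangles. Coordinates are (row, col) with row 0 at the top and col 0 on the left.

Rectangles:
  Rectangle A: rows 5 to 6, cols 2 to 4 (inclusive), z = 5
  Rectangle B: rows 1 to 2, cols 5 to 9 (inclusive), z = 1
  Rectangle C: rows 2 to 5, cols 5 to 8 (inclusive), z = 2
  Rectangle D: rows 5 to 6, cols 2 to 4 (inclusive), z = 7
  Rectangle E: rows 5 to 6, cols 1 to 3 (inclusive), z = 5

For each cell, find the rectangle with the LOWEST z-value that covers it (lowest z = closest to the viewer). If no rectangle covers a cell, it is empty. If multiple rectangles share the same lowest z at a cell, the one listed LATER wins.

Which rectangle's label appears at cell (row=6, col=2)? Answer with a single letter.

Answer: E

Derivation:
Check cell (6,2):
  A: rows 5-6 cols 2-4 z=5 -> covers; best now A (z=5)
  B: rows 1-2 cols 5-9 -> outside (row miss)
  C: rows 2-5 cols 5-8 -> outside (row miss)
  D: rows 5-6 cols 2-4 z=7 -> covers; best now A (z=5)
  E: rows 5-6 cols 1-3 z=5 -> covers; best now E (z=5)
Winner: E at z=5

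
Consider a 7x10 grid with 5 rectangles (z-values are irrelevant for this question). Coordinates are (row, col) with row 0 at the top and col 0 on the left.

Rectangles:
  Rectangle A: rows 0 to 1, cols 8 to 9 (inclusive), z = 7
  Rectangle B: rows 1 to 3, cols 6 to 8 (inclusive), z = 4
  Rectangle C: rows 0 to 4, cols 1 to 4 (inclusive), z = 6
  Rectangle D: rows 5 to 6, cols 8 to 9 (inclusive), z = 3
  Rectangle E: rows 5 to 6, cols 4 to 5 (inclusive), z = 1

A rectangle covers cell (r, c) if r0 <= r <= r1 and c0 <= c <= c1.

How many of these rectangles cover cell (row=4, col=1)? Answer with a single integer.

Check cell (4,1):
  A: rows 0-1 cols 8-9 -> outside (row miss)
  B: rows 1-3 cols 6-8 -> outside (row miss)
  C: rows 0-4 cols 1-4 -> covers
  D: rows 5-6 cols 8-9 -> outside (row miss)
  E: rows 5-6 cols 4-5 -> outside (row miss)
Count covering = 1

Answer: 1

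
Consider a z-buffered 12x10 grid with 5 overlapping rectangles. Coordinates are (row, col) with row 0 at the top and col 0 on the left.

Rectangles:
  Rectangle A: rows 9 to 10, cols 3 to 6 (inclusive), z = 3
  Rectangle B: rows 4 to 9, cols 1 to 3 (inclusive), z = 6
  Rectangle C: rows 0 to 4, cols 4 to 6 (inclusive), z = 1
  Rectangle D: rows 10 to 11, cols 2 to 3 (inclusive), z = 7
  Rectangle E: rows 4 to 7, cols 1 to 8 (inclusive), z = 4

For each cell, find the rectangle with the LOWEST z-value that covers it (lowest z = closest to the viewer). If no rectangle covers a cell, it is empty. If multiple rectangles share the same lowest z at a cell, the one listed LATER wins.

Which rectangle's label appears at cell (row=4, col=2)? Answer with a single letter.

Answer: E

Derivation:
Check cell (4,2):
  A: rows 9-10 cols 3-6 -> outside (row miss)
  B: rows 4-9 cols 1-3 z=6 -> covers; best now B (z=6)
  C: rows 0-4 cols 4-6 -> outside (col miss)
  D: rows 10-11 cols 2-3 -> outside (row miss)
  E: rows 4-7 cols 1-8 z=4 -> covers; best now E (z=4)
Winner: E at z=4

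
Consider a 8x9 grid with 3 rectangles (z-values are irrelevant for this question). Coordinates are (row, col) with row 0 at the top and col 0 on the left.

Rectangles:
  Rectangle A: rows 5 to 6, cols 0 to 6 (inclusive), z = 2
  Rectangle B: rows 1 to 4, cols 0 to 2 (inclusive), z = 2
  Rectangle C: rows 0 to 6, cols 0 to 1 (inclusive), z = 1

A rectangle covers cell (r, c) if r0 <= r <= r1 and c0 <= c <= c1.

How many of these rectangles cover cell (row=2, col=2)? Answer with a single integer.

Check cell (2,2):
  A: rows 5-6 cols 0-6 -> outside (row miss)
  B: rows 1-4 cols 0-2 -> covers
  C: rows 0-6 cols 0-1 -> outside (col miss)
Count covering = 1

Answer: 1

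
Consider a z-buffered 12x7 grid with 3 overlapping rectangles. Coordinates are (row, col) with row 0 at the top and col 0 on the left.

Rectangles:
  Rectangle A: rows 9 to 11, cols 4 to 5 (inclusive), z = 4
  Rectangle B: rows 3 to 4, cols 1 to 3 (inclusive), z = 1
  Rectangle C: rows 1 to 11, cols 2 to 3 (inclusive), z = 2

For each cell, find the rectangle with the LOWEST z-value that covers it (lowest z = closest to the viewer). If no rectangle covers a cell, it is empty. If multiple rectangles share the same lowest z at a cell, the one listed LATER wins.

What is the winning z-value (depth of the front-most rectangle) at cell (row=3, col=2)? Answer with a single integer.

Answer: 1

Derivation:
Check cell (3,2):
  A: rows 9-11 cols 4-5 -> outside (row miss)
  B: rows 3-4 cols 1-3 z=1 -> covers; best now B (z=1)
  C: rows 1-11 cols 2-3 z=2 -> covers; best now B (z=1)
Winner: B at z=1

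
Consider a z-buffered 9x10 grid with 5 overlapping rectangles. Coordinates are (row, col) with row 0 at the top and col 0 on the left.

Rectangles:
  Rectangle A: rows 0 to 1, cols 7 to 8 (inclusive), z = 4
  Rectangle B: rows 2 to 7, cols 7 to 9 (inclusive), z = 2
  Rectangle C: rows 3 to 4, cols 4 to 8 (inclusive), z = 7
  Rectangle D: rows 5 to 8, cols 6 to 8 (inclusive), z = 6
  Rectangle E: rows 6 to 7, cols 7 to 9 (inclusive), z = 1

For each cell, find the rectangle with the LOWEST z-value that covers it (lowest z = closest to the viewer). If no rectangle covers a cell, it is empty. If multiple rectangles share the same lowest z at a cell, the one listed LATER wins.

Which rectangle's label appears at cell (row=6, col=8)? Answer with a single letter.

Check cell (6,8):
  A: rows 0-1 cols 7-8 -> outside (row miss)
  B: rows 2-7 cols 7-9 z=2 -> covers; best now B (z=2)
  C: rows 3-4 cols 4-8 -> outside (row miss)
  D: rows 5-8 cols 6-8 z=6 -> covers; best now B (z=2)
  E: rows 6-7 cols 7-9 z=1 -> covers; best now E (z=1)
Winner: E at z=1

Answer: E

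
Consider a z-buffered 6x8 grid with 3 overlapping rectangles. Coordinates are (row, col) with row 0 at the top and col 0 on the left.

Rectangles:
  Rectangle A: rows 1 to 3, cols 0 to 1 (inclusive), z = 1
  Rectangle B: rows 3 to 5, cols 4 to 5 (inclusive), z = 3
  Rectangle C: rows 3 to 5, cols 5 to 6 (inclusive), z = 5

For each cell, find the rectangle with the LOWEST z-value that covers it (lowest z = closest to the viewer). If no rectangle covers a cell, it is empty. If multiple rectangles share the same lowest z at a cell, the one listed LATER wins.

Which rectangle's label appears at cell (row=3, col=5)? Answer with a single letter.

Answer: B

Derivation:
Check cell (3,5):
  A: rows 1-3 cols 0-1 -> outside (col miss)
  B: rows 3-5 cols 4-5 z=3 -> covers; best now B (z=3)
  C: rows 3-5 cols 5-6 z=5 -> covers; best now B (z=3)
Winner: B at z=3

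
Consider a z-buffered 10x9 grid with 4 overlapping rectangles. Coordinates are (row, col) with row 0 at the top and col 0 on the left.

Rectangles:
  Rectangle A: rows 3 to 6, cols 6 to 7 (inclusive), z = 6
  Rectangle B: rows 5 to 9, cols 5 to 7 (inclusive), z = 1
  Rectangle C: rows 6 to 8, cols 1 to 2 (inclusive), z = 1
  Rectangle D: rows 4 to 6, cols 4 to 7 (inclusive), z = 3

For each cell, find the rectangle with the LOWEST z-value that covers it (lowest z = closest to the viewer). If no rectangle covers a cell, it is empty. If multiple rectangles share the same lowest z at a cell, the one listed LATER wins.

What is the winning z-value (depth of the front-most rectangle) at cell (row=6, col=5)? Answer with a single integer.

Check cell (6,5):
  A: rows 3-6 cols 6-7 -> outside (col miss)
  B: rows 5-9 cols 5-7 z=1 -> covers; best now B (z=1)
  C: rows 6-8 cols 1-2 -> outside (col miss)
  D: rows 4-6 cols 4-7 z=3 -> covers; best now B (z=1)
Winner: B at z=1

Answer: 1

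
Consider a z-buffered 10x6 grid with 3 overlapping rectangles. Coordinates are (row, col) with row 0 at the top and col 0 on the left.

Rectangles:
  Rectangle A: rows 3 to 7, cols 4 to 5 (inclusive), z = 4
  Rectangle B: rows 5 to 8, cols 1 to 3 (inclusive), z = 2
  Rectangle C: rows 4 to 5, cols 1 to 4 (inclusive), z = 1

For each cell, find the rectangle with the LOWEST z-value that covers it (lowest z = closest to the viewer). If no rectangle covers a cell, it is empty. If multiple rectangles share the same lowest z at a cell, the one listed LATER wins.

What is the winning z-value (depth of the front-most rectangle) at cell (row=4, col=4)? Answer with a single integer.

Answer: 1

Derivation:
Check cell (4,4):
  A: rows 3-7 cols 4-5 z=4 -> covers; best now A (z=4)
  B: rows 5-8 cols 1-3 -> outside (row miss)
  C: rows 4-5 cols 1-4 z=1 -> covers; best now C (z=1)
Winner: C at z=1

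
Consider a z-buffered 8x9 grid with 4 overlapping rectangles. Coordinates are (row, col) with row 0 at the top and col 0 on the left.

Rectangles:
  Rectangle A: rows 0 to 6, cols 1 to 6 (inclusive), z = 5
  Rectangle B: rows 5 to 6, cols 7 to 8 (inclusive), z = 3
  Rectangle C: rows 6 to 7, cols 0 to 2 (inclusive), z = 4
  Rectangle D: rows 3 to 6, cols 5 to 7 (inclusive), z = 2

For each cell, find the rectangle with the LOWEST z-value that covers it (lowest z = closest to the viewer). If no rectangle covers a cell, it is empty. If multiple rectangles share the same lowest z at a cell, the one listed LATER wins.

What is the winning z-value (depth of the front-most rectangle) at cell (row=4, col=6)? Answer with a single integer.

Answer: 2

Derivation:
Check cell (4,6):
  A: rows 0-6 cols 1-6 z=5 -> covers; best now A (z=5)
  B: rows 5-6 cols 7-8 -> outside (row miss)
  C: rows 6-7 cols 0-2 -> outside (row miss)
  D: rows 3-6 cols 5-7 z=2 -> covers; best now D (z=2)
Winner: D at z=2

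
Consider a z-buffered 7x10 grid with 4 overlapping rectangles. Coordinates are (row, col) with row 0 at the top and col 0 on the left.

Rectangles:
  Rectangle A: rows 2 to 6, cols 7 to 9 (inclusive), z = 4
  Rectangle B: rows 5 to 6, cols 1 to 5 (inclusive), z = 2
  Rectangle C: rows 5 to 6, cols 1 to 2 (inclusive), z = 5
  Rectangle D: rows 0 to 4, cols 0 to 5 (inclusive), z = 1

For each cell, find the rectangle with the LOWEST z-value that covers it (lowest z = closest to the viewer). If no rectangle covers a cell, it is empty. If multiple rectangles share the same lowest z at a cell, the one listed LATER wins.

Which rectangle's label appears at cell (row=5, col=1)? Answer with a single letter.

Answer: B

Derivation:
Check cell (5,1):
  A: rows 2-6 cols 7-9 -> outside (col miss)
  B: rows 5-6 cols 1-5 z=2 -> covers; best now B (z=2)
  C: rows 5-6 cols 1-2 z=5 -> covers; best now B (z=2)
  D: rows 0-4 cols 0-5 -> outside (row miss)
Winner: B at z=2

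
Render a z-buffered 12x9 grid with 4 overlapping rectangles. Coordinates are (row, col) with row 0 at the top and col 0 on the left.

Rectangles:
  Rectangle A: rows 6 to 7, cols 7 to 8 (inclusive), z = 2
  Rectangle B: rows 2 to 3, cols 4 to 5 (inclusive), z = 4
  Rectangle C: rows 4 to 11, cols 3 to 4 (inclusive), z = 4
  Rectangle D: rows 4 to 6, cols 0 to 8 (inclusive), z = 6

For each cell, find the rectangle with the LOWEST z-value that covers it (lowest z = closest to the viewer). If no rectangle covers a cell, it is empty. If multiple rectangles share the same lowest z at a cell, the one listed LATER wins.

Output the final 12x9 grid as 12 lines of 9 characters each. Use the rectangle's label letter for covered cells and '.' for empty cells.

.........
.........
....BB...
....BB...
DDDCCDDDD
DDDCCDDDD
DDDCCDDAA
...CC..AA
...CC....
...CC....
...CC....
...CC....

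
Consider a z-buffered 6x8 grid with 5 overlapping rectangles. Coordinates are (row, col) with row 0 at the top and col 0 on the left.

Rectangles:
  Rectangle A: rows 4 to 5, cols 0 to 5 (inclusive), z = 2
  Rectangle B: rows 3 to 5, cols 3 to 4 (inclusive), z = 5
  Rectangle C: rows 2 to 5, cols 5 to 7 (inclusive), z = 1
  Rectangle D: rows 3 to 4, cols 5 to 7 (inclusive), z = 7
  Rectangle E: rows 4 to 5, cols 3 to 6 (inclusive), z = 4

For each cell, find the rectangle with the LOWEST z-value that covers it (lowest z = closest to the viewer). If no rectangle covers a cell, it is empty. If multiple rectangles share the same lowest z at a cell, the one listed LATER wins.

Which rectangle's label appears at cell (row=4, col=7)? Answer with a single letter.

Check cell (4,7):
  A: rows 4-5 cols 0-5 -> outside (col miss)
  B: rows 3-5 cols 3-4 -> outside (col miss)
  C: rows 2-5 cols 5-7 z=1 -> covers; best now C (z=1)
  D: rows 3-4 cols 5-7 z=7 -> covers; best now C (z=1)
  E: rows 4-5 cols 3-6 -> outside (col miss)
Winner: C at z=1

Answer: C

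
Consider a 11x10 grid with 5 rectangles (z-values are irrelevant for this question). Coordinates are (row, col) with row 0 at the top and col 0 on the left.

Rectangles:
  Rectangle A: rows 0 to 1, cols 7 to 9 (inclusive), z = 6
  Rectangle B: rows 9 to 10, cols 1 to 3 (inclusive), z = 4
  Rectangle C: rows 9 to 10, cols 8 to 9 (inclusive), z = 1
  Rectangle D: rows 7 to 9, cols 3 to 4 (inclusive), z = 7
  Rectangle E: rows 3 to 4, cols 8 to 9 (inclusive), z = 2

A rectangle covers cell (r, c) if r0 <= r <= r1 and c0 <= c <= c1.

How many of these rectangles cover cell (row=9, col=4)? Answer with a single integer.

Answer: 1

Derivation:
Check cell (9,4):
  A: rows 0-1 cols 7-9 -> outside (row miss)
  B: rows 9-10 cols 1-3 -> outside (col miss)
  C: rows 9-10 cols 8-9 -> outside (col miss)
  D: rows 7-9 cols 3-4 -> covers
  E: rows 3-4 cols 8-9 -> outside (row miss)
Count covering = 1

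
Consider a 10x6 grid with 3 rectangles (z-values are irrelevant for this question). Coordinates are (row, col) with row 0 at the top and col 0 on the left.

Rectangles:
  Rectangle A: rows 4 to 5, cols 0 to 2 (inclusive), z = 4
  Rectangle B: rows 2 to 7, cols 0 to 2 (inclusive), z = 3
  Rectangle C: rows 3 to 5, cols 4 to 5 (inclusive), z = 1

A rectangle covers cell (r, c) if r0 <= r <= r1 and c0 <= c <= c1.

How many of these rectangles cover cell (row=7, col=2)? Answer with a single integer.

Check cell (7,2):
  A: rows 4-5 cols 0-2 -> outside (row miss)
  B: rows 2-7 cols 0-2 -> covers
  C: rows 3-5 cols 4-5 -> outside (row miss)
Count covering = 1

Answer: 1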